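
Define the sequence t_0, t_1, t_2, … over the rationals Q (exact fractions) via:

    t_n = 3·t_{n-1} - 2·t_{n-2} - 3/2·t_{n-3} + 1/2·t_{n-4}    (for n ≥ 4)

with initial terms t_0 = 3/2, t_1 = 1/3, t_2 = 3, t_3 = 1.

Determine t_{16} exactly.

961315/64

t_4 = 3·1 + -2·3 + -3/2·1/3 + 1/2·3/2 = -11/4
t_5 = 3·-11/4 + -2·1 + -3/2·3 + 1/2·1/3 = -175/12
t_6 = 3·-175/12 + -2·-11/4 + -3/2·1 + 1/2·3 = -153/4
t_7 = 3·-153/4 + -2·-175/12 + -3/2·-11/4 + 1/2·1 = -1943/24
t_8 = 3·-1943/24 + -2·-153/4 + -3/2·-175/12 + 1/2·-11/4 = -1167/8
t_9 = 3·-1167/8 + -2·-1943/24 + -3/2·-153/4 + 1/2·-175/12 = -1805/8
t_10 = 3·-1805/8 + -2·-1167/8 + -3/2·-1943/24 + 1/2·-153/4 = -4525/16
t_11 = 3·-4525/16 + -2·-1805/8 + -3/2·-1167/8 + 1/2·-1943/24 = -10505/48
t_12 = 3·-10505/48 + -2·-4525/16 + -3/2·-1805/8 + 1/2·-1167/8 = 2793/16
t_13 = 3·2793/16 + -2·-10505/48 + -3/2·-4525/16 + 1/2·-1805/8 = 122189/96
t_14 = 3·122189/96 + -2·2793/16 + -3/2·-10505/48 + 1/2·-4525/16 = 116997/32
t_15 = 3·116997/32 + -2·122189/96 + -3/2·2793/16 + 1/2·-10505/48 = 257651/32
t_16 = 3·257651/32 + -2·116997/32 + -3/2·122189/96 + 1/2·2793/16 = 961315/64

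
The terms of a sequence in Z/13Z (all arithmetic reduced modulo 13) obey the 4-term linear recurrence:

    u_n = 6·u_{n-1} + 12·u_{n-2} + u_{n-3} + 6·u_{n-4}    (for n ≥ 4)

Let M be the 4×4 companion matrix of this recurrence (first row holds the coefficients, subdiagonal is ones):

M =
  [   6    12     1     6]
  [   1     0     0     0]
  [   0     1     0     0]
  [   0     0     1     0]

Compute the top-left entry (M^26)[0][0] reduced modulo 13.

(M^26)[0][0] is the top entry after applying M 26 times to the unit state (1, 0, 0, 0). Equivalently it is h_{29} for the auxiliary sequence (h_n) obeying the same recurrence with h_3 = 1 and h_i = 0 for 0 ≤ i < 3:
h_4 = 6·1 + 12·0 + 1·0 + 6·0 = 6
h_5 = 6·6 + 12·1 + 1·0 + 6·0 = 9
h_6 = 6·9 + 12·6 + 1·1 + 6·0 = 10
h_7 = 6·10 + 12·9 + 1·6 + 6·1 = 11
h_8 = 6·11 + 12·10 + 1·9 + 6·6 = 10
h_9 = 6·10 + 12·11 + 1·10 + 6·9 = 9
h_10 = 6·9 + 12·10 + 1·11 + 6·10 = 11
h_11 = 6·11 + 12·9 + 1·10 + 6·11 = 3
h_12 = 6·3 + 12·11 + 1·9 + 6·10 = 11
h_13 = 6·11 + 12·3 + 1·11 + 6·9 = 11
h_14 = 6·11 + 12·11 + 1·3 + 6·11 = 7
h_15 = 6·7 + 12·11 + 1·11 + 6·3 = 8
h_16 = 6·8 + 12·7 + 1·11 + 6·11 = 1
h_17 = 6·1 + 12·8 + 1·7 + 6·11 = 6
h_18 = 6·6 + 12·1 + 1·8 + 6·7 = 7
h_19 = 6·7 + 12·6 + 1·1 + 6·8 = 7
h_20 = 6·7 + 12·7 + 1·6 + 6·1 = 8
h_21 = 6·8 + 12·7 + 1·7 + 6·6 = 6
h_22 = 6·6 + 12·8 + 1·7 + 6·7 = 12
h_23 = 6·12 + 12·6 + 1·8 + 6·7 = 12
h_24 = 6·12 + 12·12 + 1·6 + 6·8 = 10
h_25 = 6·10 + 12·12 + 1·12 + 6·6 = 5
h_26 = 6·5 + 12·10 + 1·12 + 6·12 = 0
h_27 = 6·0 + 12·5 + 1·10 + 6·12 = 12
h_28 = 6·12 + 12·0 + 1·5 + 6·10 = 7
h_29 = 6·7 + 12·12 + 1·0 + 6·5 = 8

8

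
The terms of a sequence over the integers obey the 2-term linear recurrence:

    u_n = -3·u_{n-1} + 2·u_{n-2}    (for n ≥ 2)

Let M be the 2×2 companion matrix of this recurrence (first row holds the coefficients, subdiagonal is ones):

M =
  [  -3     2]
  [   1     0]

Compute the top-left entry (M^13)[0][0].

(M^13)[0][0] is the top entry after applying M 13 times to the unit state (1, 0). Equivalently it is h_{14} for the auxiliary sequence (h_n) obeying the same recurrence with h_1 = 1 and h_i = 0 for 0 ≤ i < 1:
h_2 = -3·1 + 2·0 = -3
h_3 = -3·-3 + 2·1 = 11
h_4 = -3·11 + 2·-3 = -39
h_5 = -3·-39 + 2·11 = 139
h_6 = -3·139 + 2·-39 = -495
h_7 = -3·-495 + 2·139 = 1763
h_8 = -3·1763 + 2·-495 = -6279
h_9 = -3·-6279 + 2·1763 = 22363
h_10 = -3·22363 + 2·-6279 = -79647
h_11 = -3·-79647 + 2·22363 = 283667
h_12 = -3·283667 + 2·-79647 = -1010295
h_13 = -3·-1010295 + 2·283667 = 3598219
h_14 = -3·3598219 + 2·-1010295 = -12815247

-12815247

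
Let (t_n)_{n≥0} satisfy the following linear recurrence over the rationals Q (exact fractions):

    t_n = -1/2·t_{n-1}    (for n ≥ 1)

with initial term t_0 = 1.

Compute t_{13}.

-1/8192

t_1 = -1/2·1 = -1/2
t_2 = -1/2·-1/2 = 1/4
t_3 = -1/2·1/4 = -1/8
t_4 = -1/2·-1/8 = 1/16
t_5 = -1/2·1/16 = -1/32
t_6 = -1/2·-1/32 = 1/64
t_7 = -1/2·1/64 = -1/128
t_8 = -1/2·-1/128 = 1/256
t_9 = -1/2·1/256 = -1/512
t_10 = -1/2·-1/512 = 1/1024
t_11 = -1/2·1/1024 = -1/2048
t_12 = -1/2·-1/2048 = 1/4096
t_13 = -1/2·1/4096 = -1/8192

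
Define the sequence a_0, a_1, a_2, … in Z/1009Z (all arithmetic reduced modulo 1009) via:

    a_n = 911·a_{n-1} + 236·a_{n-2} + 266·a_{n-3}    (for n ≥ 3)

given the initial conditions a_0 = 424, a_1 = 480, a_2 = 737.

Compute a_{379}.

a_3 = 911·737 + 236·480 + 266·424 = 470
a_4 = 911·470 + 236·737 + 266·480 = 275
a_5 = 911·275 + 236·470 + 266·737 = 519
a_6 = 911·519 + 236·275 + 266·470 = 825
a_7 = 911·825 + 236·519 + 266·275 = 767
a_8 = 911·767 + 236·825 + 266·519 = 293
Continuing the recurrence:
  a_9 = 436;  a_10 = 390;  a_11 = 345;  a_12 = 658;  a_13 = 605;  a_14 = 94
  a_15 = 851;  a_16 = 834;  a_17 = 830;  a_18 = 808;  a_19 = 525;  a_20 = 814
  a_21 = 752;  a_22 = 763;  a_23 = 378;  a_24 = 1005;  a_25 = 957;  a_26 = 773
  a_27 = 711;  a_28 = 36;  a_29 = 592;  a_30 = 364;  a_31 = 608;  a_32 = 154
  a_33 = 213;  a_34 = 623;  a_35 = 917;  a_36 = 812;  a_37 = 863;  a_38 = 857
  a_39 = 686;  a_40 = 333;  a_41 = 38;  a_42 = 45;  a_43 = 308;  a_44 = 634
  a_45 = 328;  a_46 = 635;  a_47 = 184;  a_48 = 123;  a_49 = 498;  a_50 = 916
  a_51 = 947;  a_52 = 561;  a_53 = 498;  a_54 = 506;  a_55 = 231;  a_56 = 203
  a_57 = 715;  a_58 = 942;  a_59 = 261;  a_60 = 477;  a_61 = 55;  a_62 = 33
  a_63 = 413;  a_64 = 106;  a_65 = 3;  a_66 = 383;  a_67 = 451;  a_68 = 574
  a_69 = 712;  a_70 = 1007;  a_71 = 50;  a_72 = 382;  a_73 = 66;  a_74 = 120
  a_75 = 492;  a_76 = 687;  a_77 = 995;  a_78 = 757;  a_79 = 316;  a_80 = 682
  a_81 = 239;  a_82 = 615;  a_83 = 971;  a_84 = 548;  a_85 = 18;  a_86 = 412
  a_87 = 668;  a_88 = 232;  a_89 = 326;  a_90 = 710;  a_91 = 456;  a_92 = 725
  a_93 = 419;  a_94 = 93;  a_95 = 100;  a_96 = 504;  a_97 = 964;  a_98 = 622
  a_99 = 939;  a_100 = 422;  a_101 = 622;  a_102 = 845;  a_103 = 668;  a_104 = 744
  a_105 = 752;  a_106 = 83;  a_107 = 975;  a_108 = 972;  a_109 = 527;  a_110 = 199
  a_111 = 182;  a_112 = 807;  a_113 = 656;  a_114 = 19;  a_115 = 340;  a_116 = 364
  a_117 = 181;  a_118 = 193;  a_119 = 555;  a_120 = 962;  a_121 = 259;  a_122 = 166
  a_123 = 66;  a_124 = 702;  a_125 = 17;  a_126 = 951;  a_127 = 682;  a_128 = 682
  a_129 = 995;  a_130 = 676;  a_131 = 870;  a_132 = 931;  a_133 = 279;  a_134 = 14
  a_135 = 337;  a_136 = 96;  a_137 = 191;  a_138 = 752;  a_139 = 952;  a_140 = 785
  a_141 = 678;  a_142 = 736;  a_143 = 44;  a_144 = 618;  a_145 = 300;  a_146 = 9
  a_147 = 218;  a_148 = 20;  a_149 = 423;  a_150 = 65;  a_151 = 905;  a_152 = 826
  a_153 = 590;  a_154 = 480;  a_155 = 135;  a_156 = 704;  a_157 = 747;  a_158 = 705
  a_159 = 847;  a_160 = 565;  a_161 = 91;  a_162 = 610;  a_163 = 996;  a_164 = 937
  a_165 = 772;  a_166 = 758;  a_167 = 973;  a_168 = 312;  a_169 = 107;  a_170 = 93
  a_171 = 248;  a_172 = 881;  a_173 = 964;  a_174 = 819;  a_175 = 186;  a_176 = 637
  a_177 = 551;  a_178 = 514;  a_179 = 892;  a_180 = 852;  a_181 = 391;  a_182 = 462
  a_183 = 193;  a_184 = 396;  a_185 = 480;  a_186 = 890;  a_187 = 226;  a_188 = 764
  a_189 = 287;  a_190 = 404;  a_191 = 303;  a_192 = 732;  a_193 = 282;  a_194 = 707
  a_195 = 268;  a_196 = 683;  a_197 = 738;  a_198 = 730;  a_199 = 777;  a_200 = 841
  a_201 = 506;  a_202 = 402;  a_203 = 17;  a_204 = 777;  a_205 = 492;  a_206 = 436
  a_207 = 573;  a_208 = 30;  a_209 = 50;  a_210 = 221;  a_211 = 140;  a_212 = 277
  a_213 = 104;  a_214 = 601;  a_215 = 986;  a_216 = 224;  a_217 = 307;  a_218 = 516
  a_219 = 748;  a_220 = 982;  a_221 = 613;  a_222 = 343;  a_223 = 954;  a_224 = 173
  a_225 = 764;  a_226 = 767;  a_227 = 815;  a_228 = 657;  a_229 = 15;  a_230 = 69
  a_231 = 10;  a_232 = 123;  a_233 = 588;  a_234 = 298;  a_235 = 13;  a_236 = 455
  a_237 = 413;  a_238 = 743;  a_239 = 388;  a_240 = 986;  a_241 = 868;  a_242 = 608
  a_243 = 913;  a_244 = 364;  a_245 = 482;  a_246 = 15;  a_247 = 243;  a_248 = 984
  a_249 = 221;  a_250 = 756;  a_251 = 679;  a_252 = 139;  a_253 = 622;  a_254 = 103
  a_255 = 124;  a_256 = 24;  a_257 = 833;  a_258 = 401;  a_259 = 216;  a_260 = 418
  a_261 = 643;  a_262 = 262;  a_263 = 145;  a_264 = 716;  a_265 = 447;  a_266 = 282
  a_267 = 927;  a_268 = 771;  a_269 = 282;  a_270 = 329;  a_271 = 263;  a_272 = 757
  a_273 = 730;  a_274 = 495;  a_275 = 234;  a_276 = 503;  a_277 = 376;  a_278 = 826
  a_279 = 326;  a_280 = 664;  a_281 = 519;  a_282 = 848;  a_283 = 78;  a_284 = 595
  a_285 = 10;  a_286 = 766;  a_287 = 806;  a_288 = 521;  a_289 = 863;  a_290 = 528
  a_291 = 927;  a_292 = 980;  a_293 = 840;  a_294 = 14;  a_295 = 471;  a_296 = 984
  a_297 = 286;  a_298 = 548;  a_299 = 79;  a_300 = 907;  a_301 = 860;  a_302 = 445
  a_303 = 39;  a_304 = 15;  a_305 = 988;  a_306 = 837;  a_307 = 755;  a_308 = 912
  a_309 = 674;  a_310 = 896;  a_311 = 49;  a_312 = 500;  a_313 = 109;  a_314 = 281
  a_315 = 16;  a_316 = 914;  a_317 = 49;  a_318 = 241;  a_319 = 9;  a_320 = 416
  a_321 = 237;  a_322 = 660;  a_323 = 1008;  a_324 = 956;  a_325 = 916;  a_326 = 376
  a_327 = 763;  a_328 = 323;  a_329 = 216;  a_330 = 723;  a_331 = 455;  a_332 = 865
  a_333 = 11;  a_334 = 203;  a_335 = 902;  a_336 = 780;  a_337 = 738;  a_338 = 556
  a_339 = 244;  a_340 = 912;  a_341 = 69;  a_342 = 944;  a_343 = 888;  a_344 = 746
  a_345 = 108;  a_346 = 98;  a_347 = 412;  a_348 = 381;  a_349 = 197;  a_350 = 600
  a_351 = 246;  a_352 = 382;  a_353 = 618;  a_354 = 178;  a_355 = 973;  a_356 = 52
  a_357 = 459;  a_358 = 92;  a_359 = 132;  a_360 = 709;  a_361 = 268;  a_362 = 606
  a_363 = 744;  a_364 = 132;  a_365 = 964;  a_366 = 387;  a_367 = 692;  a_368 = 447
  a_369 = 468;  a_370 = 531;  a_371 = 737;  a_372 = 1003;  a_373 = 958;  a_374 = 851
  a_375 = 843;  a_376 = 729;  a_377 = 722
a_378 = 911·722 + 236·729 + 266·843 = 628
a_379 = 911·628 + 236·722 + 266·729 = 62

62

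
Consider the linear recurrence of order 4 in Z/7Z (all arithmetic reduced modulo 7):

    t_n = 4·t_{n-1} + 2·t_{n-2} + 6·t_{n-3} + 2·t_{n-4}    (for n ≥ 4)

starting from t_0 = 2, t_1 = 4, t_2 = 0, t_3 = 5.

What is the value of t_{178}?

t_4 = 4·5 + 2·0 + 6·4 + 2·2 = 6
t_5 = 4·6 + 2·5 + 6·0 + 2·4 = 0
t_6 = 4·0 + 2·6 + 6·5 + 2·0 = 0
t_7 = 4·0 + 2·0 + 6·6 + 2·5 = 4
t_8 = 4·4 + 2·0 + 6·0 + 2·6 = 0
t_9 = 4·0 + 2·4 + 6·0 + 2·0 = 1
Continuing the recurrence:
  t_10 = 0;  t_11 = 3;  t_12 = 4;  t_13 = 3;  t_14 = 3;  t_15 = 6
  t_16 = 0;  t_17 = 1;  t_18 = 4;  t_19 = 2;  t_20 = 1;  t_21 = 6
  t_22 = 4;  t_23 = 3;  t_24 = 2;  t_25 = 1;  t_26 = 6;  t_27 = 2
  t_28 = 2;  t_29 = 1;  t_30 = 4;  t_31 = 6;  t_32 = 0;  t_33 = 3
  t_34 = 0;  t_35 = 4;  t_36 = 6;  t_37 = 3;  t_38 = 6;  t_39 = 4
  t_40 = 2;  t_41 = 2;  t_42 = 6;  t_43 = 6;  t_44 = 3;  t_45 = 1
  t_46 = 2;  t_47 = 5;  t_48 = 1;  t_49 = 0;  t_50 = 1;  t_51 = 6
  t_52 = 0;  t_53 = 4;  t_54 = 5;  t_55 = 5;  t_56 = 5;  t_57 = 5
  t_58 = 0;  t_59 = 1;  t_60 = 2;  t_61 = 6;  t_62 = 6;  t_63 = 1
  t_64 = 0;  t_65 = 1;  t_66 = 1;  t_67 = 1;  t_68 = 5;  t_69 = 2
  t_70 = 5;  t_71 = 0;  t_72 = 4;  t_73 = 1;  t_74 = 1;  t_75 = 2
  t_76 = 3;  t_77 = 3;  t_78 = 4;  t_79 = 2;  t_80 = 5;  t_81 = 5
  t_82 = 1;  t_83 = 6;  t_84 = 3;  t_85 = 5;  t_86 = 1;  t_87 = 2
  t_88 = 4;  t_89 = 1;  t_90 = 5;  t_91 = 1;  t_92 = 0;  t_93 = 6
  t_94 = 5;  t_95 = 6;  t_96 = 0;  t_97 = 5;  t_98 = 3;  t_99 = 6
  t_100 = 4;  t_101 = 0;  t_102 = 1;  t_103 = 5;  t_104 = 2;  t_105 = 3
  t_106 = 6;  t_107 = 3;  t_108 = 4;  t_109 = 1;  t_110 = 0;  t_111 = 4
  t_112 = 2;  t_113 = 4;  t_114 = 2;  t_115 = 1;  t_116 = 1;  t_117 = 5
  t_118 = 4;  t_119 = 6;  t_120 = 1;  t_121 = 1;  t_122 = 1;  t_123 = 3
  t_124 = 1;  t_125 = 4;  t_126 = 3;  t_127 = 4;  t_128 = 6;  t_129 = 2
  t_130 = 1;  t_131 = 3;  t_132 = 3;  t_133 = 0;  t_134 = 5;  t_135 = 2
  t_136 = 3;  t_137 = 4;  t_138 = 2;  t_139 = 3;  t_140 = 4;  t_141 = 0
  t_142 = 2;  t_143 = 3;  t_144 = 3;  t_145 = 2;  t_146 = 1;  t_147 = 4
  t_148 = 1;  t_149 = 1;  t_150 = 4;  t_151 = 4;  t_152 = 4;  t_153 = 1
  t_154 = 2;  t_155 = 0;  t_156 = 4;  t_157 = 2;  t_158 = 6;  t_159 = 3
  t_160 = 2;  t_161 = 5;  t_162 = 5;  t_163 = 6;  t_164 = 5;  t_165 = 2
  t_166 = 1;  t_167 = 1;  t_168 = 0;  t_169 = 5;  t_170 = 0;  t_171 = 5
  t_172 = 1;  t_173 = 3;  t_174 = 2;  t_175 = 2;  t_176 = 4
t_177 = 4·4 + 2·2 + 6·2 + 2·3 = 3
t_178 = 4·3 + 2·4 + 6·2 + 2·2 = 1

1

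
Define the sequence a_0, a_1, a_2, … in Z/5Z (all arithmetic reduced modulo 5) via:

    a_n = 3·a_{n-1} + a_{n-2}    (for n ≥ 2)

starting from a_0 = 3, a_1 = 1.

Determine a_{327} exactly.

4

a_2 = 3·1 + 1·3 = 1
a_3 = 3·1 + 1·1 = 4
a_4 = 3·4 + 1·1 = 3
a_5 = 3·3 + 1·4 = 3
a_6 = 3·3 + 1·3 = 2
a_7 = 3·2 + 1·3 = 4
a_8 = 3·4 + 1·2 = 4
a_9 = 3·4 + 1·4 = 1
a_10 = 3·1 + 1·4 = 2
a_11 = 3·2 + 1·1 = 2
a_12 = 3·2 + 1·2 = 3
a_13 = 3·3 + 1·2 = 1
(a_12, a_13) = (3, 1) = (a_0, a_1), so the sequence has period 12.
327 ≡ 3 (mod 12), hence a_327 = a_3 = 4.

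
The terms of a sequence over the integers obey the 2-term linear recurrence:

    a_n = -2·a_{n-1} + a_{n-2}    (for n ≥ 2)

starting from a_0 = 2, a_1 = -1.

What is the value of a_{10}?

4348

a_2 = -2·-1 + 1·2 = 4
a_3 = -2·4 + 1·-1 = -9
a_4 = -2·-9 + 1·4 = 22
a_5 = -2·22 + 1·-9 = -53
a_6 = -2·-53 + 1·22 = 128
a_7 = -2·128 + 1·-53 = -309
a_8 = -2·-309 + 1·128 = 746
a_9 = -2·746 + 1·-309 = -1801
a_10 = -2·-1801 + 1·746 = 4348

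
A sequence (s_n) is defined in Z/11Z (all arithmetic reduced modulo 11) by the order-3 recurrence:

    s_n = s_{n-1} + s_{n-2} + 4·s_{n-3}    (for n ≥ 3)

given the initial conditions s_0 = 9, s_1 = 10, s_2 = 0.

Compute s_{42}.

s_3 = 1·0 + 1·10 + 4·9 = 2
s_4 = 1·2 + 1·0 + 4·10 = 9
s_5 = 1·9 + 1·2 + 4·0 = 0
s_6 = 1·0 + 1·9 + 4·2 = 6
s_7 = 1·6 + 1·0 + 4·9 = 9
s_8 = 1·9 + 1·6 + 4·0 = 4
s_9 = 1·4 + 1·9 + 4·6 = 4
s_10 = 1·4 + 1·4 + 4·9 = 0
s_11 = 1·0 + 1·4 + 4·4 = 9
s_12 = 1·9 + 1·0 + 4·4 = 3
s_13 = 1·3 + 1·9 + 4·0 = 1
s_14 = 1·1 + 1·3 + 4·9 = 7
s_15 = 1·7 + 1·1 + 4·3 = 9
s_16 = 1·9 + 1·7 + 4·1 = 9
s_17 = 1·9 + 1·9 + 4·7 = 2
s_18 = 1·2 + 1·9 + 4·9 = 3
s_19 = 1·3 + 1·2 + 4·9 = 8
s_20 = 1·8 + 1·3 + 4·2 = 8
s_21 = 1·8 + 1·8 + 4·3 = 6
s_22 = 1·6 + 1·8 + 4·8 = 2
s_23 = 1·2 + 1·6 + 4·8 = 7
s_24 = 1·7 + 1·2 + 4·6 = 0
s_25 = 1·0 + 1·7 + 4·2 = 4
s_26 = 1·4 + 1·0 + 4·7 = 10
s_27 = 1·10 + 1·4 + 4·0 = 3
s_28 = 1·3 + 1·10 + 4·4 = 7
s_29 = 1·7 + 1·3 + 4·10 = 6
s_30 = 1·6 + 1·7 + 4·3 = 3
s_31 = 1·3 + 1·6 + 4·7 = 4
s_32 = 1·4 + 1·3 + 4·6 = 9
s_33 = 1·9 + 1·4 + 4·3 = 3
s_34 = 1·3 + 1·9 + 4·4 = 6
s_35 = 1·6 + 1·3 + 4·9 = 1
s_36 = 1·1 + 1·6 + 4·3 = 8
s_37 = 1·8 + 1·1 + 4·6 = 0
s_38 = 1·0 + 1·8 + 4·1 = 1
s_39 = 1·1 + 1·0 + 4·8 = 0
s_40 = 1·0 + 1·1 + 4·0 = 1
s_41 = 1·1 + 1·0 + 4·1 = 5
s_42 = 1·5 + 1·1 + 4·0 = 6

6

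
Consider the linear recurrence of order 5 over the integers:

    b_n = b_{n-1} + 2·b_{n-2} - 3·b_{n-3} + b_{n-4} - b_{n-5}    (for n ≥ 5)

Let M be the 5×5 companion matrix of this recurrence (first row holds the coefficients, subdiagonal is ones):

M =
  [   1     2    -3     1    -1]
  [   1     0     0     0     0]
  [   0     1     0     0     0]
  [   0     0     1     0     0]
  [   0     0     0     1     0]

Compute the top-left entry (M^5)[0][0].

(M^5)[0][0] is the top entry after applying M 5 times to the unit state (1, 0, 0, 0, 0). Equivalently it is h_{9} for the auxiliary sequence (h_n) obeying the same recurrence with h_4 = 1 and h_i = 0 for 0 ≤ i < 4:
h_5 = 1·1 + 2·0 + -3·0 + 1·0 + -1·0 = 1
h_6 = 1·1 + 2·1 + -3·0 + 1·0 + -1·0 = 3
h_7 = 1·3 + 2·1 + -3·1 + 1·0 + -1·0 = 2
h_8 = 1·2 + 2·3 + -3·1 + 1·1 + -1·0 = 6
h_9 = 1·6 + 2·2 + -3·3 + 1·1 + -1·1 = 1

1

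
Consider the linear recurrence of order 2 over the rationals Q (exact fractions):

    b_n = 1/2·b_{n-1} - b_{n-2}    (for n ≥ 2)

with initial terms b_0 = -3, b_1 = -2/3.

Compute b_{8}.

b_2 = 1/2·-2/3 + -1·-3 = 8/3
b_3 = 1/2·8/3 + -1·-2/3 = 2
b_4 = 1/2·2 + -1·8/3 = -5/3
b_5 = 1/2·-5/3 + -1·2 = -17/6
b_6 = 1/2·-17/6 + -1·-5/3 = 1/4
b_7 = 1/2·1/4 + -1·-17/6 = 71/24
b_8 = 1/2·71/24 + -1·1/4 = 59/48

59/48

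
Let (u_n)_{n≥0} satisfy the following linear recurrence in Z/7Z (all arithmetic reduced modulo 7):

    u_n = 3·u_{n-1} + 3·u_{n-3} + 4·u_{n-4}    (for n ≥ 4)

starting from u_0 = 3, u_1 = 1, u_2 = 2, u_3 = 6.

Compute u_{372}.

u_4 = 3·6 + 0·2 + 3·1 + 4·3 = 5
u_5 = 3·5 + 0·6 + 3·2 + 4·1 = 4
u_6 = 3·4 + 0·5 + 3·6 + 4·2 = 3
u_7 = 3·3 + 0·4 + 3·5 + 4·6 = 6
u_8 = 3·6 + 0·3 + 3·4 + 4·5 = 1
u_9 = 3·1 + 0·6 + 3·3 + 4·4 = 0
Continuing the recurrence:
  u_10 = 2;  u_11 = 5;  u_12 = 5;  u_13 = 0;  u_14 = 2;  u_15 = 6
  u_16 = 3;  u_17 = 1;  u_18 = 1;  u_19 = 1;  u_20 = 4;  u_21 = 5
  u_22 = 1;  u_23 = 5;  u_24 = 4;  u_25 = 0;  u_26 = 5;  u_27 = 5
  u_28 = 3;  u_29 = 3;  u_30 = 2;  u_31 = 0;  u_32 = 0;  u_33 = 4
  u_34 = 6;  u_35 = 4;  u_36 = 3;  u_37 = 1;  u_38 = 4;  u_39 = 2
  u_40 = 0;  u_41 = 2;  u_42 = 0;  u_43 = 1;  u_44 = 2;  u_45 = 0
  u_46 = 3;  u_47 = 5;  u_48 = 2;  u_49 = 1;  u_50 = 2;  u_51 = 4
  u_52 = 2;  u_53 = 2;  u_54 = 5;  u_55 = 2;  u_56 = 6;  u_57 = 6
  u_58 = 2;  u_59 = 4;  u_60 = 5;  u_61 = 3;  u_62 = 1;  u_63 = 6
  u_64 = 5;  u_65 = 2;  u_66 = 0;  u_67 = 4;  u_68 = 3;  u_69 = 3
  u_70 = 0;  u_71 = 4;  u_72 = 5;  u_73 = 6;  u_74 = 2;  u_75 = 2
  u_76 = 2;  u_77 = 1;  u_78 = 3;  u_79 = 2;  u_80 = 3;  u_81 = 1
  u_82 = 0;  u_83 = 3;  u_84 = 3;  u_85 = 6;  u_86 = 6;  u_87 = 4
  u_88 = 0;  u_89 = 0;  u_90 = 1;  u_91 = 5;  u_92 = 1;  u_93 = 6
  u_94 = 2;  u_95 = 1;  u_96 = 4;  u_97 = 0;  u_98 = 4;  u_99 = 0
  u_100 = 2;  u_101 = 4;  u_102 = 0;  u_103 = 6;  u_104 = 3;  u_105 = 4
  u_106 = 2;  u_107 = 4;  u_108 = 1;  u_109 = 4;  u_110 = 4;  u_111 = 3
  u_112 = 4;  u_113 = 5;  u_114 = 5;  u_115 = 4;  u_116 = 1;  u_117 = 3
  u_118 = 6;  u_119 = 2;  u_120 = 5;  u_121 = 3;  u_122 = 4;  u_123 = 0
  u_124 = 1;  u_125 = 6;  u_126 = 6;  u_127 = 0;  u_128 = 1;  u_129 = 3
  u_130 = 5;  u_131 = 4;  u_132 = 4;  u_133 = 4;  u_134 = 2;  u_135 = 6
  u_136 = 4;  u_137 = 6;  u_138 = 2;  u_139 = 0;  u_140 = 6;  u_141 = 6
  u_142 = 5;  u_143 = 5;  u_144 = 1;  u_145 = 0;  u_146 = 0;  u_147 = 2
  u_148 = 3;  u_149 = 2;  u_150 = 5;  u_151 = 4;  u_152 = 2;  u_153 = 1
  u_154 = 0;  u_155 = 1;  u_156 = 0;  u_157 = 4;  u_158 = 1;  u_159 = 0
  u_160 = 5;  u_161 = 6;  u_162 = 1;  u_163 = 4;  u_164 = 1;  u_165 = 2
  u_166 = 1;  u_167 = 1;  u_168 = 6;  u_169 = 1;  u_170 = 3;  u_171 = 3
  u_172 = 1;  u_173 = 2;  u_174 = 6;  u_175 = 5;  u_176 = 4;  u_177 = 3
  u_178 = 6;  u_179 = 1;  u_180 = 0;  u_181 = 2;  u_182 = 5;  u_183 = 5
  u_184 = 0;  u_185 = 2;  u_186 = 6;  u_187 = 3;  u_188 = 1;  u_189 = 1
  u_190 = 1;  u_191 = 4;  u_192 = 5;  u_193 = 1;  u_194 = 5;  u_195 = 4
  u_196 = 0;  u_197 = 5;  u_198 = 5;  u_199 = 3;  u_200 = 3;  u_201 = 2
  u_202 = 0;  u_203 = 0;  u_204 = 4;  u_205 = 6;  u_206 = 4;  u_207 = 3
  u_208 = 1;  u_209 = 4;  u_210 = 2;  u_211 = 0;  u_212 = 2;  u_213 = 0
  u_214 = 1;  u_215 = 2;  u_216 = 0;  u_217 = 3;  u_218 = 5;  u_219 = 2
  u_220 = 1;  u_221 = 2;  u_222 = 4;  u_223 = 2;  u_224 = 2;  u_225 = 5
  u_226 = 2;  u_227 = 6;  u_228 = 6;  u_229 = 2;  u_230 = 4;  u_231 = 5
  u_232 = 3;  u_233 = 1;  u_234 = 6;  u_235 = 5;  u_236 = 2;  u_237 = 0
  u_238 = 4;  u_239 = 3;  u_240 = 3;  u_241 = 0;  u_242 = 4;  u_243 = 5
  u_244 = 6;  u_245 = 2;  u_246 = 2;  u_247 = 2;  u_248 = 1;  u_249 = 3
  u_250 = 2;  u_251 = 3;  u_252 = 1;  u_253 = 0;  u_254 = 3;  u_255 = 3
  u_256 = 6;  u_257 = 6;  u_258 = 4;  u_259 = 0;  u_260 = 0;  u_261 = 1
  u_262 = 5;  u_263 = 1;  u_264 = 6;  u_265 = 2;  u_266 = 1;  u_267 = 4
  u_268 = 0;  u_269 = 4;  u_270 = 0;  u_271 = 2;  u_272 = 4;  u_273 = 0
  u_274 = 6;  u_275 = 3;  u_276 = 4;  u_277 = 2;  u_278 = 4;  u_279 = 1
  u_280 = 4;  u_281 = 4;  u_282 = 3;  u_283 = 4;  u_284 = 5;  u_285 = 5
  u_286 = 4;  u_287 = 1;  u_288 = 3;  u_289 = 6;  u_290 = 2;  u_291 = 5
  u_292 = 3;  u_293 = 4;  u_294 = 0;  u_295 = 1;  u_296 = 6;  u_297 = 6
  u_298 = 0;  u_299 = 1;  u_300 = 3;  u_301 = 5;  u_302 = 4;  u_303 = 4
  u_304 = 4;  u_305 = 2;  u_306 = 6;  u_307 = 4;  u_308 = 6;  u_309 = 2
  u_310 = 0;  u_311 = 6;  u_312 = 6;  u_313 = 5;  u_314 = 5;  u_315 = 1
  u_316 = 0;  u_317 = 0;  u_318 = 2;  u_319 = 3;  u_320 = 2;  u_321 = 5
  u_322 = 4;  u_323 = 2;  u_324 = 1;  u_325 = 0;  u_326 = 1;  u_327 = 0
  u_328 = 4;  u_329 = 1;  u_330 = 0;  u_331 = 5;  u_332 = 6;  u_333 = 1
  u_334 = 4;  u_335 = 1;  u_336 = 2;  u_337 = 1;  u_338 = 1;  u_339 = 6
  u_340 = 1;  u_341 = 3;  u_342 = 3;  u_343 = 1;  u_344 = 2;  u_345 = 6
  u_346 = 5;  u_347 = 4;  u_348 = 3;  u_349 = 6;  u_350 = 1;  u_351 = 0
  u_352 = 2;  u_353 = 5;  u_354 = 5;  u_355 = 0;  u_356 = 2;  u_357 = 6
  u_358 = 3;  u_359 = 1;  u_360 = 1;  u_361 = 1;  u_362 = 4;  u_363 = 5
  u_364 = 1;  u_365 = 5;  u_366 = 4;  u_367 = 0;  u_368 = 5;  u_369 = 5
  u_370 = 3
u_371 = 3·3 + 0·5 + 3·5 + 4·0 = 3
u_372 = 3·3 + 0·3 + 3·5 + 4·5 = 2

2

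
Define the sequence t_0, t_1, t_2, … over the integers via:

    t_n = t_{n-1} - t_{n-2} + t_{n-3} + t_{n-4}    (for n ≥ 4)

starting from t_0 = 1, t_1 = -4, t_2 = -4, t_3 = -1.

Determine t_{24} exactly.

t_4 = 1·-1 + -1·-4 + 1·-4 + 1·1 = 0
t_5 = 1·0 + -1·-1 + 1·-4 + 1·-4 = -7
t_6 = 1·-7 + -1·0 + 1·-1 + 1·-4 = -12
t_7 = 1·-12 + -1·-7 + 1·0 + 1·-1 = -6
t_8 = 1·-6 + -1·-12 + 1·-7 + 1·0 = -1
t_9 = 1·-1 + -1·-6 + 1·-12 + 1·-7 = -14
t_10 = 1·-14 + -1·-1 + 1·-6 + 1·-12 = -31
t_11 = 1·-31 + -1·-14 + 1·-1 + 1·-6 = -24
t_12 = 1·-24 + -1·-31 + 1·-14 + 1·-1 = -8
t_13 = 1·-8 + -1·-24 + 1·-31 + 1·-14 = -29
t_14 = 1·-29 + -1·-8 + 1·-24 + 1·-31 = -76
t_15 = 1·-76 + -1·-29 + 1·-8 + 1·-24 = -79
t_16 = 1·-79 + -1·-76 + 1·-29 + 1·-8 = -40
t_17 = 1·-40 + -1·-79 + 1·-76 + 1·-29 = -66
t_18 = 1·-66 + -1·-40 + 1·-79 + 1·-76 = -181
t_19 = 1·-181 + -1·-66 + 1·-40 + 1·-79 = -234
t_20 = 1·-234 + -1·-181 + 1·-66 + 1·-40 = -159
t_21 = 1·-159 + -1·-234 + 1·-181 + 1·-66 = -172
t_22 = 1·-172 + -1·-159 + 1·-234 + 1·-181 = -428
t_23 = 1·-428 + -1·-172 + 1·-159 + 1·-234 = -649
t_24 = 1·-649 + -1·-428 + 1·-172 + 1·-159 = -552

-552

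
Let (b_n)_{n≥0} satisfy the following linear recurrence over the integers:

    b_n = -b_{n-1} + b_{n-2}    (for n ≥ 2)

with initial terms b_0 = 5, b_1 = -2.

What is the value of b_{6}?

41

b_2 = -1·-2 + 1·5 = 7
b_3 = -1·7 + 1·-2 = -9
b_4 = -1·-9 + 1·7 = 16
b_5 = -1·16 + 1·-9 = -25
b_6 = -1·-25 + 1·16 = 41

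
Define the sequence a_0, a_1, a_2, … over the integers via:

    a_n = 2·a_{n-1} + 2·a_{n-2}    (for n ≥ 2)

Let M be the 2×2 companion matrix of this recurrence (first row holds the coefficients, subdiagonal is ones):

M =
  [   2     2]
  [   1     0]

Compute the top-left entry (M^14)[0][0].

(M^14)[0][0] is the top entry after applying M 14 times to the unit state (1, 0). Equivalently it is h_{15} for the auxiliary sequence (h_n) obeying the same recurrence with h_1 = 1 and h_i = 0 for 0 ≤ i < 1:
h_2 = 2·1 + 2·0 = 2
h_3 = 2·2 + 2·1 = 6
h_4 = 2·6 + 2·2 = 16
h_5 = 2·16 + 2·6 = 44
h_6 = 2·44 + 2·16 = 120
h_7 = 2·120 + 2·44 = 328
h_8 = 2·328 + 2·120 = 896
h_9 = 2·896 + 2·328 = 2448
h_10 = 2·2448 + 2·896 = 6688
h_11 = 2·6688 + 2·2448 = 18272
h_12 = 2·18272 + 2·6688 = 49920
h_13 = 2·49920 + 2·18272 = 136384
h_14 = 2·136384 + 2·49920 = 372608
h_15 = 2·372608 + 2·136384 = 1017984

1017984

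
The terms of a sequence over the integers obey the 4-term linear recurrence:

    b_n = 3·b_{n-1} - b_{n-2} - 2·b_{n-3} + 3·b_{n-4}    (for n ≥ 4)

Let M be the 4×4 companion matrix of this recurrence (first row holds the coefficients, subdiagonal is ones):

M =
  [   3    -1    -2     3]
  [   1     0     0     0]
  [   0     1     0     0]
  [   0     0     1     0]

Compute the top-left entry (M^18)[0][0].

13959530

(M^18)[0][0] is the top entry after applying M 18 times to the unit state (1, 0, 0, 0). Equivalently it is h_{21} for the auxiliary sequence (h_n) obeying the same recurrence with h_3 = 1 and h_i = 0 for 0 ≤ i < 3:
h_4 = 3·1 + -1·0 + -2·0 + 3·0 = 3
h_5 = 3·3 + -1·1 + -2·0 + 3·0 = 8
h_6 = 3·8 + -1·3 + -2·1 + 3·0 = 19
h_7 = 3·19 + -1·8 + -2·3 + 3·1 = 46
h_8 = 3·46 + -1·19 + -2·8 + 3·3 = 112
h_9 = 3·112 + -1·46 + -2·19 + 3·8 = 276
h_10 = 3·276 + -1·112 + -2·46 + 3·19 = 681
h_11 = 3·681 + -1·276 + -2·112 + 3·46 = 1681
h_12 = 3·1681 + -1·681 + -2·276 + 3·112 = 4146
h_13 = 3·4146 + -1·1681 + -2·681 + 3·276 = 10223
h_14 = 3·10223 + -1·4146 + -2·1681 + 3·681 = 25204
h_15 = 3·25204 + -1·10223 + -2·4146 + 3·1681 = 62140
h_16 = 3·62140 + -1·25204 + -2·10223 + 3·4146 = 153208
h_17 = 3·153208 + -1·62140 + -2·25204 + 3·10223 = 377745
h_18 = 3·377745 + -1·153208 + -2·62140 + 3·25204 = 931359
h_19 = 3·931359 + -1·377745 + -2·153208 + 3·62140 = 2296336
h_20 = 3·2296336 + -1·931359 + -2·377745 + 3·153208 = 5661783
h_21 = 3·5661783 + -1·2296336 + -2·931359 + 3·377745 = 13959530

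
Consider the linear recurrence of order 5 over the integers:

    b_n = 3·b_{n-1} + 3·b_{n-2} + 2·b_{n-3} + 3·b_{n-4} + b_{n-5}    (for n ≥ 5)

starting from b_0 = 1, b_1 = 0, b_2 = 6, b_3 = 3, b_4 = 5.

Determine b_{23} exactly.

1990257171634

b_5 = 3·5 + 3·3 + 2·6 + 3·0 + 1·1 = 37
b_6 = 3·37 + 3·5 + 2·3 + 3·6 + 1·0 = 150
b_7 = 3·150 + 3·37 + 2·5 + 3·3 + 1·6 = 586
b_8 = 3·586 + 3·150 + 2·37 + 3·5 + 1·3 = 2300
b_9 = 3·2300 + 3·586 + 2·150 + 3·37 + 1·5 = 9074
b_10 = 3·9074 + 3·2300 + 2·586 + 3·150 + 1·37 = 35781
b_11 = 3·35781 + 3·9074 + 2·2300 + 3·586 + 1·150 = 141073
b_12 = 3·141073 + 3·35781 + 2·9074 + 3·2300 + 1·586 = 556196
b_13 = 3·556196 + 3·141073 + 2·35781 + 3·9074 + 1·2300 = 2192891
b_14 = 3·2192891 + 3·556196 + 2·141073 + 3·35781 + 1·9074 = 8645824
b_15 = 3·8645824 + 3·2192891 + 2·556196 + 3·141073 + 1·35781 = 34087537
b_16 = 3·34087537 + 3·8645824 + 2·2192891 + 3·556196 + 1·141073 = 134395526
b_17 = 3·134395526 + 3·34087537 + 2·8645824 + 3·2192891 + 1·556196 = 529875706
b_18 = 3·529875706 + 3·134395526 + 2·34087537 + 3·8645824 + 1·2192891 = 2089119133
b_19 = 3·2089119133 + 3·529875706 + 2·134395526 + 3·34087537 + 1·8645824 = 8236684004
b_20 = 3·8236684004 + 3·2089119133 + 2·529875706 + 3·134395526 + 1·34087537 = 32474434938
b_21 = 3·32474434938 + 3·8236684004 + 2·2089119133 + 3·529875706 + 1·134395526 = 128035617736
b_22 = 3·128035617736 + 3·32474434938 + 2·8236684004 + 3·2089119133 + 1·529875706 = 504800759135
b_23 = 3·504800759135 + 3·128035617736 + 2·32474434938 + 3·8236684004 + 1·2089119133 = 1990257171634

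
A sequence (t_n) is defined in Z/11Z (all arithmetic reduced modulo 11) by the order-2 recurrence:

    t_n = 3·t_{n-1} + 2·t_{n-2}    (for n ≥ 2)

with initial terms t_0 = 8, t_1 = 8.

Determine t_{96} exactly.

t_2 = 3·8 + 2·8 = 7
t_3 = 3·7 + 2·8 = 4
t_4 = 3·4 + 2·7 = 4
t_5 = 3·4 + 2·4 = 9
t_6 = 3·9 + 2·4 = 2
t_7 = 3·2 + 2·9 = 2
t_8 = 3·2 + 2·2 = 10
t_9 = 3·10 + 2·2 = 1
t_10 = 3·1 + 2·10 = 1
t_11 = 3·1 + 2·1 = 5
t_12 = 3·5 + 2·1 = 6
t_13 = 3·6 + 2·5 = 6
t_14 = 3·6 + 2·6 = 8
t_15 = 3·8 + 2·6 = 3
t_16 = 3·3 + 2·8 = 3
t_17 = 3·3 + 2·3 = 4
t_18 = 3·4 + 2·3 = 7
t_19 = 3·7 + 2·4 = 7
t_20 = 3·7 + 2·7 = 2
t_21 = 3·2 + 2·7 = 9
t_22 = 3·9 + 2·2 = 9
t_23 = 3·9 + 2·9 = 1
t_24 = 3·1 + 2·9 = 10
t_25 = 3·10 + 2·1 = 10
t_26 = 3·10 + 2·10 = 6
t_27 = 3·6 + 2·10 = 5
t_28 = 3·5 + 2·6 = 5
t_29 = 3·5 + 2·5 = 3
t_30 = 3·3 + 2·5 = 8
t_31 = 3·8 + 2·3 = 8
(t_30, t_31) = (8, 8) = (t_0, t_1), so the sequence has period 30.
96 ≡ 6 (mod 30), hence t_96 = t_6 = 2.

2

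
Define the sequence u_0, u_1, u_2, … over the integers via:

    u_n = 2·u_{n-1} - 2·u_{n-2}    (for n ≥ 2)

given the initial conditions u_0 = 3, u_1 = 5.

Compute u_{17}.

1280

u_2 = 2·5 + -2·3 = 4
u_3 = 2·4 + -2·5 = -2
u_4 = 2·-2 + -2·4 = -12
u_5 = 2·-12 + -2·-2 = -20
u_6 = 2·-20 + -2·-12 = -16
u_7 = 2·-16 + -2·-20 = 8
u_8 = 2·8 + -2·-16 = 48
u_9 = 2·48 + -2·8 = 80
u_10 = 2·80 + -2·48 = 64
u_11 = 2·64 + -2·80 = -32
u_12 = 2·-32 + -2·64 = -192
u_13 = 2·-192 + -2·-32 = -320
u_14 = 2·-320 + -2·-192 = -256
u_15 = 2·-256 + -2·-320 = 128
u_16 = 2·128 + -2·-256 = 768
u_17 = 2·768 + -2·128 = 1280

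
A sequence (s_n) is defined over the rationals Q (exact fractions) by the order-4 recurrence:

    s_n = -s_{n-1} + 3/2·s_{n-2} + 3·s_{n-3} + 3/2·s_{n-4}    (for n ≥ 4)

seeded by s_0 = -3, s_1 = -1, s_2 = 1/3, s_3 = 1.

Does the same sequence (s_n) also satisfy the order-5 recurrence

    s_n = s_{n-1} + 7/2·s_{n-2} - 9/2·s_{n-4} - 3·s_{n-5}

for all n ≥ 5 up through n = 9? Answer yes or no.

yes

Terms s_0..s_9: -3, -1, 1/3, 1, -8, 9, -35/2, 17/2, -79/4, -13/2
n=5: candidate gives 9, actual s_5 = 9 ✓
n=6: candidate gives -35/2, actual s_6 = -35/2 ✓
n=7: candidate gives 17/2, actual s_7 = 17/2 ✓
n=8: candidate gives -79/4, actual s_8 = -79/4 ✓
n=9: candidate gives -13/2, actual s_9 = -13/2 ✓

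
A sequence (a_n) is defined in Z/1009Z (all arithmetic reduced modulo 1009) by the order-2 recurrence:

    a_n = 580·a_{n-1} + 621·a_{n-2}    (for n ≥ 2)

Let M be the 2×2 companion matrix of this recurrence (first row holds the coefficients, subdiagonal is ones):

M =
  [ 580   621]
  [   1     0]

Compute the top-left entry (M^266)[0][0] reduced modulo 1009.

590

(M^266)[0][0] is the top entry after applying M 266 times to the unit state (1, 0). Equivalently it is h_{267} for the auxiliary sequence (h_n) obeying the same recurrence with h_1 = 1 and h_i = 0 for 0 ≤ i < 1:
h_2 = 580·1 + 621·0 = 580
h_3 = 580·580 + 621·1 = 15
h_4 = 580·15 + 621·580 = 595
h_5 = 580·595 + 621·15 = 256
h_6 = 580·256 + 621·595 = 358
h_7 = 580·358 + 621·256 = 349
Continuing the recurrence:
  h_8 = 958;  h_9 = 484;  h_10 = 835;  h_11 = 871;  h_12 = 589;  h_13 = 645
  h_14 = 272;  h_15 = 328;  h_16 = 957;  h_17 = 989;  h_18 = 504;  h_19 = 407
  h_20 = 148;  h_21 = 572;  h_22 = 897;  h_23 = 669;  h_24 = 633;  h_25 = 614
  h_26 = 535;  h_27 = 429;  h_28 = 880;  h_29 = 888;  h_30 = 52;  h_31 = 424
  h_32 = 737;  h_33 = 608;  h_34 = 90;  h_35 = 943;  h_36 = 457;  h_37 = 76
  h_38 = 961;  h_39 = 185;  h_40 = 808;  h_41 = 323;  h_42 = 970;  h_43 = 379
  h_44 = 864;  h_45 = 918;  h_46 = 453;  h_47 = 393;  h_48 = 717;  h_49 = 27
  h_50 = 813;  h_51 = 960;  h_52 = 205;  h_53 = 688;  h_54 = 656;  h_55 = 528
  h_56 = 253;  h_57 = 398;  h_58 = 497;  h_59 = 648;  h_60 = 375;  h_61 = 382
  h_62 = 385;  h_63 = 418;  h_64 = 232;  h_65 = 628;  h_66 = 785;  h_67 = 755
  h_68 = 132;  h_69 = 555;  h_70 = 272;  h_71 = 942;  h_72 = 900;  h_73 = 109
  h_74 = 576;  h_75 = 187;  h_76 = 1007;  h_77 = 950;  h_78 = 862;  h_79 = 190
  h_80 = 751;  h_81 = 638;  h_82 = 959;  h_83 = 931;  h_84 = 394;  h_85 = 480
  h_86 = 412;  h_87 = 252;  h_88 = 430;  h_89 = 274;  h_90 = 152;  h_91 = 10
  h_92 = 301;  h_93 = 179;  h_94 = 149;  h_95 = 824;  h_96 = 364;  h_97 = 380
  h_98 = 466;  h_99 = 751;  h_100 = 504;  h_101 = 932;  h_102 = 939;  h_103 = 375
  h_104 = 482;  h_105 = 872;  h_106 = 909;  h_107 = 201;  h_108 = 1003;  h_109 = 261
  h_110 = 340;  h_111 = 77;  h_112 = 523;  h_113 = 25;  h_114 = 259;  h_115 = 269
  h_116 = 33;  h_117 = 533;  h_118 = 699;  h_119 = 852;  h_120 = 968;  h_121 = 812
  h_122 = 530;  h_123 = 416;  h_124 = 325;  h_125 = 858;  h_126 = 228;  h_127 = 127
  h_128 = 331;  h_129 = 435;  h_130 = 774;  h_131 = 647;  h_132 = 282;  h_133 = 307
  h_134 = 32;  h_135 = 344;  h_136 = 439;  h_137 = 68;  h_138 = 278;  h_139 = 659
  h_140 = 917;  h_141 = 711;  h_142 = 80;  h_143 = 584;  h_144 = 944;  h_145 = 66
  h_146 = 942;  h_147 = 108;  h_148 = 853;  h_149 = 804;  h_150 = 150;  h_151 = 55
  h_152 = 943;  h_153 = 920;  h_154 = 222;  h_155 = 843;  h_156 = 213;  h_157 = 274
  h_158 = 601;  h_159 = 108;  h_160 = 982;  h_161 = 958;  h_162 = 67;  h_163 = 126
  h_164 = 670;  h_165 = 688;  h_166 = 847;  h_167 = 318;  h_168 = 91;  h_169 = 26
  h_170 = 961;  h_171 = 414;  h_172 = 440;  h_173 = 731;  h_174 = 1;  h_175 = 481
  h_176 = 108;  h_177 = 119;  h_178 = 882;  h_179 = 239;  h_180 = 222;  h_181 = 713
  h_182 = 488;  h_183 = 342;  h_184 = 944;  h_185 = 125;  h_186 = 856;  h_187 = 993
  h_188 = 643;  h_189 = 773;  h_190 = 83;  h_191 = 466;  h_192 = 961;  h_193 = 215
  h_194 = 46;  h_195 = 773;  h_196 = 658;  h_197 = 996;  h_198 = 505;  h_199 = 289
  h_200 = 941;  h_201 = 787;  h_202 = 542;  h_203 = 932;  h_204 = 321;  h_205 = 130
  h_206 = 293;  h_207 = 438;  h_208 = 105;  h_209 = 937;  h_210 = 238;  h_211 = 500
  h_212 = 901;  h_213 = 655;  h_214 = 42;  h_215 = 272;  h_216 = 204;  h_217 = 676
  h_218 = 138;  h_219 = 381;  h_220 = 951;  h_221 = 152;  h_222 = 683;  h_223 = 158
  h_224 = 184;  h_225 = 11;  h_226 = 573;  h_227 = 147;  h_228 = 160;  h_229 = 449
  h_230 = 576;  h_231 = 446;  h_232 = 886;  h_233 = 799;  h_234 = 590;  h_235 = 909
  h_236 = 645;  h_237 = 219;  h_238 = 867;  h_239 = 162;  h_240 = 733;  h_241 = 53
  h_242 = 604;  h_243 = 822;  h_244 = 248;  h_245 = 470;  h_246 = 810;  h_247 = 884
  h_248 = 676;  h_249 = 656;  h_250 = 139;  h_251 = 649;  h_252 = 617;  h_253 = 103
  h_254 = 955;  h_255 = 355;  h_256 = 836;  h_257 = 44;  h_258 = 825;  h_259 = 315
  h_260 = 833;  h_261 = 707;  h_262 = 82;  h_263 = 269;  h_264 = 97;  h_265 = 320
h_266 = 580·320 + 621·97 = 650
h_267 = 580·650 + 621·320 = 590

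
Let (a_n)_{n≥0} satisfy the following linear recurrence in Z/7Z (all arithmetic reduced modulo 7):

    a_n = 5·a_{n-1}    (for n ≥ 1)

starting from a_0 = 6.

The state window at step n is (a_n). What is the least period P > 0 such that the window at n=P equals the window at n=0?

6

n=0: window = (6)
n=1: window = (2)
n=2: window = (3)
n=3: window = (1)
n=4: window = (5)
n=5: window = (4)
n=6: window = (6)
window at n=6 equals window at n=0 → period = 6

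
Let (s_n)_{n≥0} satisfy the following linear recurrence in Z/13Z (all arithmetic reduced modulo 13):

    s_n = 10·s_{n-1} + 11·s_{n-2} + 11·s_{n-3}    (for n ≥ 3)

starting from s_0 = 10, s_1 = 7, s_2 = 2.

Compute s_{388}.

10

s_3 = 10·2 + 11·7 + 11·10 = 12
s_4 = 10·12 + 11·2 + 11·7 = 11
s_5 = 10·11 + 11·12 + 11·2 = 4
s_6 = 10·4 + 11·11 + 11·12 = 7
s_7 = 10·7 + 11·4 + 11·11 = 1
s_8 = 10·1 + 11·7 + 11·4 = 1
Continuing the recurrence:
  s_9 = 7;  s_10 = 1;  s_11 = 7;  s_12 = 2;  s_13 = 4;  s_14 = 9
  s_15 = 0;  s_16 = 0;  s_17 = 8;  s_18 = 2;  s_19 = 4;  s_20 = 7
  s_21 = 6;  s_22 = 12;  s_23 = 3;  s_24 = 7;  s_25 = 1;  s_26 = 3
  s_27 = 1;  s_28 = 2;  s_29 = 12;  s_30 = 10;  s_31 = 7;  s_32 = 0
  s_33 = 5;  s_34 = 10;  s_35 = 12;  s_36 = 12;  s_37 = 11;  s_38 = 10
  s_39 = 2;  s_40 = 4;  s_41 = 3;  s_42 = 5;  s_43 = 10;  s_44 = 6
  s_45 = 4;  s_46 = 8;  s_47 = 8;  s_48 = 4;  s_49 = 8;  s_50 = 4
  s_51 = 3;  s_52 = 6;  s_53 = 7;  s_54 = 0;  s_55 = 0;  s_56 = 12
  s_57 = 3;  s_58 = 6;  s_59 = 4;  s_60 = 9;  s_61 = 5;  s_62 = 11
  s_63 = 4;  s_64 = 8;  s_65 = 11;  s_66 = 8;  s_67 = 3;  s_68 = 5
  s_69 = 2;  s_70 = 4;  s_71 = 0;  s_72 = 1;  s_73 = 2;  s_74 = 5
  s_75 = 5;  s_76 = 10;  s_77 = 2;  s_78 = 3;  s_79 = 6;  s_80 = 11
  s_81 = 1;  s_82 = 2;  s_83 = 9;  s_84 = 6;  s_85 = 12;  s_86 = 12
  s_87 = 6;  s_88 = 12;  s_89 = 6;  s_90 = 11;  s_91 = 9;  s_92 = 4
  s_93 = 0;  s_94 = 0;  s_95 = 5;  s_96 = 11;  s_97 = 9;  s_98 = 6
  s_99 = 7;  s_100 = 1;  s_101 = 10;  s_102 = 6;  s_103 = 12;  s_104 = 10
  s_105 = 12;  s_106 = 11;  s_107 = 1;  s_108 = 3;  s_109 = 6;  s_110 = 0
  s_111 = 8;  s_112 = 3;  s_113 = 1;  s_114 = 1;  s_115 = 2;  s_116 = 3
  s_117 = 11;  s_118 = 9;  s_119 = 10;  s_120 = 8;  s_121 = 3;  s_122 = 7
  s_123 = 9;  s_124 = 5;  s_125 = 5;  s_126 = 9;  s_127 = 5;  s_128 = 9
  s_129 = 10;  s_130 = 7;  s_131 = 6;  s_132 = 0;  s_133 = 0;  s_134 = 1
  s_135 = 10;  s_136 = 7;  s_137 = 9;  s_138 = 4;  s_139 = 8;  s_140 = 2
  s_141 = 9;  s_142 = 5;  s_143 = 2;  s_144 = 5;  s_145 = 10;  s_146 = 8
  s_147 = 11;  s_148 = 9;  s_149 = 0;  s_150 = 12;  s_151 = 11;  s_152 = 8
  s_153 = 8;  s_154 = 3;  s_155 = 11;  s_156 = 10;  s_157 = 7;  s_158 = 2
  s_159 = 12;  s_160 = 11;  s_161 = 4;  s_162 = 7;  s_163 = 1;  s_164 = 1
  s_165 = 7;  s_166 = 1;  s_167 = 7;  s_168 = 2;  s_169 = 4;  s_170 = 9
  s_171 = 0;  s_172 = 0;  s_173 = 8;  s_174 = 2;  s_175 = 4;  s_176 = 7
  s_177 = 6;  s_178 = 12;  s_179 = 3;  s_180 = 7;  s_181 = 1;  s_182 = 3
  s_183 = 1;  s_184 = 2;  s_185 = 12;  s_186 = 10;  s_187 = 7;  s_188 = 0
  s_189 = 5;  s_190 = 10;  s_191 = 12;  s_192 = 12;  s_193 = 11;  s_194 = 10
  s_195 = 2;  s_196 = 4;  s_197 = 3;  s_198 = 5;  s_199 = 10;  s_200 = 6
  s_201 = 4;  s_202 = 8;  s_203 = 8;  s_204 = 4;  s_205 = 8;  s_206 = 4
  s_207 = 3;  s_208 = 6;  s_209 = 7;  s_210 = 0;  s_211 = 0;  s_212 = 12
  s_213 = 3;  s_214 = 6;  s_215 = 4;  s_216 = 9;  s_217 = 5;  s_218 = 11
  s_219 = 4;  s_220 = 8;  s_221 = 11;  s_222 = 8;  s_223 = 3;  s_224 = 5
  s_225 = 2;  s_226 = 4;  s_227 = 0;  s_228 = 1;  s_229 = 2;  s_230 = 5
  s_231 = 5;  s_232 = 10;  s_233 = 2;  s_234 = 3;  s_235 = 6;  s_236 = 11
  s_237 = 1;  s_238 = 2;  s_239 = 9;  s_240 = 6;  s_241 = 12;  s_242 = 12
  s_243 = 6;  s_244 = 12;  s_245 = 6;  s_246 = 11;  s_247 = 9;  s_248 = 4
  s_249 = 0;  s_250 = 0;  s_251 = 5;  s_252 = 11;  s_253 = 9;  s_254 = 6
  s_255 = 7;  s_256 = 1;  s_257 = 10;  s_258 = 6;  s_259 = 12;  s_260 = 10
  s_261 = 12;  s_262 = 11;  s_263 = 1;  s_264 = 3;  s_265 = 6;  s_266 = 0
  s_267 = 8;  s_268 = 3;  s_269 = 1;  s_270 = 1;  s_271 = 2;  s_272 = 3
  s_273 = 11;  s_274 = 9;  s_275 = 10;  s_276 = 8;  s_277 = 3;  s_278 = 7
  s_279 = 9;  s_280 = 5;  s_281 = 5;  s_282 = 9;  s_283 = 5;  s_284 = 9
  s_285 = 10;  s_286 = 7;  s_287 = 6;  s_288 = 0;  s_289 = 0;  s_290 = 1
  s_291 = 10;  s_292 = 7;  s_293 = 9;  s_294 = 4;  s_295 = 8;  s_296 = 2
  s_297 = 9;  s_298 = 5;  s_299 = 2;  s_300 = 5;  s_301 = 10;  s_302 = 8
  s_303 = 11;  s_304 = 9;  s_305 = 0;  s_306 = 12;  s_307 = 11;  s_308 = 8
  s_309 = 8;  s_310 = 3;  s_311 = 11;  s_312 = 10;  s_313 = 7;  s_314 = 2
  s_315 = 12;  s_316 = 11;  s_317 = 4;  s_318 = 7;  s_319 = 1;  s_320 = 1
  s_321 = 7;  s_322 = 1;  s_323 = 7;  s_324 = 2;  s_325 = 4;  s_326 = 9
  s_327 = 0;  s_328 = 0;  s_329 = 8;  s_330 = 2;  s_331 = 4;  s_332 = 7
  s_333 = 6;  s_334 = 12;  s_335 = 3;  s_336 = 7;  s_337 = 1;  s_338 = 3
  s_339 = 1;  s_340 = 2;  s_341 = 12;  s_342 = 10;  s_343 = 7;  s_344 = 0
  s_345 = 5;  s_346 = 10;  s_347 = 12;  s_348 = 12;  s_349 = 11;  s_350 = 10
  s_351 = 2;  s_352 = 4;  s_353 = 3;  s_354 = 5;  s_355 = 10;  s_356 = 6
  s_357 = 4;  s_358 = 8;  s_359 = 8;  s_360 = 4;  s_361 = 8;  s_362 = 4
  s_363 = 3;  s_364 = 6;  s_365 = 7;  s_366 = 0;  s_367 = 0;  s_368 = 12
  s_369 = 3;  s_370 = 6;  s_371 = 4;  s_372 = 9;  s_373 = 5;  s_374 = 11
  s_375 = 4;  s_376 = 8;  s_377 = 11;  s_378 = 8;  s_379 = 3;  s_380 = 5
  s_381 = 2;  s_382 = 4;  s_383 = 0;  s_384 = 1;  s_385 = 2;  s_386 = 5
s_387 = 10·5 + 11·2 + 11·1 = 5
s_388 = 10·5 + 11·5 + 11·2 = 10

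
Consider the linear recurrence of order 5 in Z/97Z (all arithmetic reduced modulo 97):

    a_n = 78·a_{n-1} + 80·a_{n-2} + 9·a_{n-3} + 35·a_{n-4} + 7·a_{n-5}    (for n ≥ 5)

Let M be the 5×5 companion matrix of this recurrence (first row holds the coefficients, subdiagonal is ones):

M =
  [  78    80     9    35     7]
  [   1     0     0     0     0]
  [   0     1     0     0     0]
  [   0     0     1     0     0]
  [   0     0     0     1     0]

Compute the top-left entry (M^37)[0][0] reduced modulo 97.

23

(M^37)[0][0] is the top entry after applying M 37 times to the unit state (1, 0, 0, 0, 0). Equivalently it is h_{41} for the auxiliary sequence (h_n) obeying the same recurrence with h_4 = 1 and h_i = 0 for 0 ≤ i < 4:
h_5 = 78·1 + 80·0 + 9·0 + 35·0 + 7·0 = 78
h_6 = 78·78 + 80·1 + 9·0 + 35·0 + 7·0 = 53
h_7 = 78·53 + 80·78 + 9·1 + 35·0 + 7·0 = 4
h_8 = 78·4 + 80·53 + 9·78 + 35·1 + 7·0 = 51
h_9 = 78·51 + 80·4 + 9·53 + 35·78 + 7·1 = 43
h_10 = 78·43 + 80·51 + 9·4 + 35·53 + 7·78 = 74
h_11 = 78·74 + 80·43 + 9·51 + 35·4 + 7·53 = 94
h_12 = 78·94 + 80·74 + 9·43 + 35·51 + 7·4 = 29
h_13 = 78·29 + 80·94 + 9·74 + 35·43 + 7·51 = 88
h_14 = 78·88 + 80·29 + 9·94 + 35·74 + 7·43 = 20
h_15 = 78·20 + 80·88 + 9·29 + 35·94 + 7·74 = 59
h_16 = 78·59 + 80·20 + 9·88 + 35·29 + 7·94 = 34
h_17 = 78·34 + 80·59 + 9·20 + 35·88 + 7·29 = 68
h_18 = 78·68 + 80·34 + 9·59 + 35·20 + 7·88 = 74
h_19 = 78·74 + 80·68 + 9·34 + 35·59 + 7·20 = 46
h_20 = 78·46 + 80·74 + 9·68 + 35·34 + 7·59 = 83
h_21 = 78·83 + 80·46 + 9·74 + 35·68 + 7·34 = 52
h_22 = 78·52 + 80·83 + 9·46 + 35·74 + 7·68 = 14
h_23 = 78·14 + 80·52 + 9·83 + 35·46 + 7·74 = 76
h_24 = 78·76 + 80·14 + 9·52 + 35·83 + 7·46 = 73
h_25 = 78·73 + 80·76 + 9·14 + 35·52 + 7·83 = 42
h_26 = 78·42 + 80·73 + 9·76 + 35·14 + 7·52 = 81
h_27 = 78·81 + 80·42 + 9·73 + 35·76 + 7·14 = 95
h_28 = 78·95 + 80·81 + 9·42 + 35·73 + 7·76 = 89
h_29 = 78·89 + 80·95 + 9·81 + 35·42 + 7·73 = 83
h_30 = 78·83 + 80·89 + 9·95 + 35·81 + 7·42 = 21
h_31 = 78·21 + 80·83 + 9·89 + 35·95 + 7·81 = 70
h_32 = 78·70 + 80·21 + 9·83 + 35·89 + 7·95 = 27
h_33 = 78·27 + 80·70 + 9·21 + 35·83 + 7·89 = 74
h_34 = 78·74 + 80·27 + 9·70 + 35·21 + 7·83 = 81
h_35 = 78·81 + 80·74 + 9·27 + 35·70 + 7·21 = 43
h_36 = 78·43 + 80·81 + 9·74 + 35·27 + 7·70 = 4
h_37 = 78·4 + 80·43 + 9·81 + 35·74 + 7·27 = 82
h_38 = 78·82 + 80·4 + 9·43 + 35·81 + 7·74 = 77
h_39 = 78·77 + 80·82 + 9·4 + 35·43 + 7·81 = 27
h_40 = 78·27 + 80·77 + 9·82 + 35·4 + 7·43 = 36
h_41 = 78·36 + 80·27 + 9·77 + 35·82 + 7·4 = 23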